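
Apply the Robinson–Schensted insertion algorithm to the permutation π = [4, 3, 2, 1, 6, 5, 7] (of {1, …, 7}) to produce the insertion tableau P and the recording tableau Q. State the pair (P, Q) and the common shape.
P = [1, 5, 7] / [2, 6] / [3] / [4];  Q = [1, 5, 7] / [2, 6] / [3] / [4];  common shape = (3, 2, 1, 1)

Row-insert the values π_1, π_2, … into P one at a time, bumping the leftmost entry strictly greater than the inserted value down to the next row. The recording tableau Q records, in position (i, j), the step at which that cell was added to P.
  Insert 4 (step 1): P = [4];  Q = [1]
  Insert 3 (step 2): P = [3] / [4];  Q = [1] / [2]
  Insert 2 (step 3): P = [2] / [3] / [4];  Q = [1] / [2] / [3]
  Insert 1 (step 4): P = [1] / [2] / [3] / [4];  Q = [1] / [2] / [3] / [4]
  Insert 6 (step 5): P = [1, 6] / [2] / [3] / [4];  Q = [1, 5] / [2] / [3] / [4]
  Insert 5 (step 6): P = [1, 5] / [2, 6] / [3] / [4];  Q = [1, 5] / [2, 6] / [3] / [4]
  Insert 7 (step 7): P = [1, 5, 7] / [2, 6] / [3] / [4];  Q = [1, 5, 7] / [2, 6] / [3] / [4]
Final shape: (3, 2, 1, 1).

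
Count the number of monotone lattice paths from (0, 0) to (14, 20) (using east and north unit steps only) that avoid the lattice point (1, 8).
Number of paths = 1345172940

Total paths from (0, 0) to (14, 20): C(34, 14) = 1391975640. Paths through (1, 8): (paths (0, 0) → (1, 8)) × (paths (1, 8) → (14, 20)) = C(9, 1) · C(25, 13) = 9 · 5200300 = 46802700. Avoidance count = 1391975640 − 46802700 = 1345172940.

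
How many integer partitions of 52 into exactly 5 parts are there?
p(52, 5 parts) = 3034

Partitions of n into exactly k parts are in bijection with partitions of n − k into at most k parts (subtract 1 from each part). So p(52, exactly 5) = p(47, parts ≤ 5). Computing via the recurrence p(m, j) = p(m, j−1) + p(m−j, j) gives 3034.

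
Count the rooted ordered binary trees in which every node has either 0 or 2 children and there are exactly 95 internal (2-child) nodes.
C_95 = 944973797977428207852605870454939596837230758234904050

These full binary trees are counted by the Catalan number C_n = (1/(n + 1)) · C(2n, n). For n = 95: C_95 = (1/96) · C(190, 95) = 90717484605833107953850163563674201296374152790550788800/96 = 944973797977428207852605870454939596837230758234904050.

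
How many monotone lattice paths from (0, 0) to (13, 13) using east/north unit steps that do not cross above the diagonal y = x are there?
C_13 = 742900

These NE paths below the diagonal are counted by the Catalan number C_n = (1/(n + 1)) · C(2n, n). For n = 13: C_13 = (1/14) · C(26, 13) = 10400600/14 = 742900.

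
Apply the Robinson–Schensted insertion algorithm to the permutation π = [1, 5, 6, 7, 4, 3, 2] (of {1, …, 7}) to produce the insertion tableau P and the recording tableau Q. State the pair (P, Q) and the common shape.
P = [1, 2, 6, 7] / [3] / [4] / [5];  Q = [1, 2, 3, 4] / [5] / [6] / [7];  common shape = (4, 1, 1, 1)

Row-insert the values π_1, π_2, … into P one at a time, bumping the leftmost entry strictly greater than the inserted value down to the next row. The recording tableau Q records, in position (i, j), the step at which that cell was added to P.
  Insert 1 (step 1): P = [1];  Q = [1]
  Insert 5 (step 2): P = [1, 5];  Q = [1, 2]
  Insert 6 (step 3): P = [1, 5, 6];  Q = [1, 2, 3]
  Insert 7 (step 4): P = [1, 5, 6, 7];  Q = [1, 2, 3, 4]
  Insert 4 (step 5): P = [1, 4, 6, 7] / [5];  Q = [1, 2, 3, 4] / [5]
  Insert 3 (step 6): P = [1, 3, 6, 7] / [4] / [5];  Q = [1, 2, 3, 4] / [5] / [6]
  Insert 2 (step 7): P = [1, 2, 6, 7] / [3] / [4] / [5];  Q = [1, 2, 3, 4] / [5] / [6] / [7]
Final shape: (4, 1, 1, 1).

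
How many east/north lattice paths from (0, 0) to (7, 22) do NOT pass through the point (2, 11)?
Number of paths = 1220076

Total paths from (0, 0) to (7, 22): C(29, 7) = 1560780. Paths through (2, 11): (paths (0, 0) → (2, 11)) × (paths (2, 11) → (7, 22)) = C(13, 2) · C(16, 5) = 78 · 4368 = 340704. Avoidance count = 1560780 − 340704 = 1220076.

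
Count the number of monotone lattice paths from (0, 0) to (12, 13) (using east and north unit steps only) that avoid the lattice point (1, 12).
Number of paths = 5200144

Total paths from (0, 0) to (12, 13): C(25, 12) = 5200300. Paths through (1, 12): (paths (0, 0) → (1, 12)) × (paths (1, 12) → (12, 13)) = C(13, 1) · C(12, 11) = 13 · 12 = 156. Avoidance count = 5200300 − 156 = 5200144.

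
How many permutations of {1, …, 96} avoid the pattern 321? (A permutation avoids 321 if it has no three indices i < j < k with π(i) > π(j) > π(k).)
C_96 = 3721443204405954385563870541379246659709506697378694300

These 321-avoiding permutations are counted by the Catalan number C_n = (1/(n + 1)) · C(2n, n). For n = 96: C_96 = (1/97) · C(192, 96) = 360979990827377575399695442513786925991822149645733347100/97 = 3721443204405954385563870541379246659709506697378694300.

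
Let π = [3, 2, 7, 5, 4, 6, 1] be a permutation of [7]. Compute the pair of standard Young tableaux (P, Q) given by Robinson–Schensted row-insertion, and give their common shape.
P = [1, 4, 6] / [2, 5] / [3] / [7];  Q = [1, 3, 6] / [2, 4] / [5] / [7];  common shape = (3, 2, 1, 1)

Row-insert the values π_1, π_2, … into P one at a time, bumping the leftmost entry strictly greater than the inserted value down to the next row. The recording tableau Q records, in position (i, j), the step at which that cell was added to P.
  Insert 3 (step 1): P = [3];  Q = [1]
  Insert 2 (step 2): P = [2] / [3];  Q = [1] / [2]
  Insert 7 (step 3): P = [2, 7] / [3];  Q = [1, 3] / [2]
  Insert 5 (step 4): P = [2, 5] / [3, 7];  Q = [1, 3] / [2, 4]
  Insert 4 (step 5): P = [2, 4] / [3, 5] / [7];  Q = [1, 3] / [2, 4] / [5]
  Insert 6 (step 6): P = [2, 4, 6] / [3, 5] / [7];  Q = [1, 3, 6] / [2, 4] / [5]
  Insert 1 (step 7): P = [1, 4, 6] / [2, 5] / [3] / [7];  Q = [1, 3, 6] / [2, 4] / [5] / [7]
Final shape: (3, 2, 1, 1).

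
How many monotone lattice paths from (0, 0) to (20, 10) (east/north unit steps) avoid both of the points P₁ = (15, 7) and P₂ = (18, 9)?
Number of paths = 11550396

Inclusion–exclusion. Total paths: C(30, 20) = 30045015. Through P₁: C(22, 15)·C(8, 5) = 9550464. Through P₂: C(27, 18)·C(3, 2) = 14060475. Since P₁ is strictly southwest of P₂, a monotone path through both must visit P₁ then P₂; paths through both = C(22, 15)·C(5, 3)·C(3, 2) = 5116320. Avoid both = 30045015 − 9550464 − 14060475 + 5116320 = 11550396.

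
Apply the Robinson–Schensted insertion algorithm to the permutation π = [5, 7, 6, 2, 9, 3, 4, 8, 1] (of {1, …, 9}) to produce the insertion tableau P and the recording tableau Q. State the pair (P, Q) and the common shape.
P = [1, 3, 4, 8] / [2, 6, 9] / [5] / [7];  Q = [1, 2, 5, 8] / [3, 6, 7] / [4] / [9];  common shape = (4, 3, 1, 1)

Row-insert the values π_1, π_2, … into P one at a time, bumping the leftmost entry strictly greater than the inserted value down to the next row. The recording tableau Q records, in position (i, j), the step at which that cell was added to P.
  Insert 5 (step 1): P = [5];  Q = [1]
  Insert 7 (step 2): P = [5, 7];  Q = [1, 2]
  Insert 6 (step 3): P = [5, 6] / [7];  Q = [1, 2] / [3]
  Insert 2 (step 4): P = [2, 6] / [5] / [7];  Q = [1, 2] / [3] / [4]
  Insert 9 (step 5): P = [2, 6, 9] / [5] / [7];  Q = [1, 2, 5] / [3] / [4]
  Insert 3 (step 6): P = [2, 3, 9] / [5, 6] / [7];  Q = [1, 2, 5] / [3, 6] / [4]
  Insert 4 (step 7): P = [2, 3, 4] / [5, 6, 9] / [7];  Q = [1, 2, 5] / [3, 6, 7] / [4]
  Insert 8 (step 8): P = [2, 3, 4, 8] / [5, 6, 9] / [7];  Q = [1, 2, 5, 8] / [3, 6, 7] / [4]
  Insert 1 (step 9): P = [1, 3, 4, 8] / [2, 6, 9] / [5] / [7];  Q = [1, 2, 5, 8] / [3, 6, 7] / [4] / [9]
Final shape: (4, 3, 1, 1).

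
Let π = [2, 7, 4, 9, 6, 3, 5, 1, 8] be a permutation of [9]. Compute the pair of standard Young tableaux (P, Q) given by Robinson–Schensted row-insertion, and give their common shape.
P = [1, 3, 5, 8] / [2, 6] / [4, 9] / [7];  Q = [1, 2, 4, 9] / [3, 5] / [6, 7] / [8];  common shape = (4, 2, 2, 1)

Row-insert the values π_1, π_2, … into P one at a time, bumping the leftmost entry strictly greater than the inserted value down to the next row. The recording tableau Q records, in position (i, j), the step at which that cell was added to P.
  Insert 2 (step 1): P = [2];  Q = [1]
  Insert 7 (step 2): P = [2, 7];  Q = [1, 2]
  Insert 4 (step 3): P = [2, 4] / [7];  Q = [1, 2] / [3]
  Insert 9 (step 4): P = [2, 4, 9] / [7];  Q = [1, 2, 4] / [3]
  Insert 6 (step 5): P = [2, 4, 6] / [7, 9];  Q = [1, 2, 4] / [3, 5]
  Insert 3 (step 6): P = [2, 3, 6] / [4, 9] / [7];  Q = [1, 2, 4] / [3, 5] / [6]
  Insert 5 (step 7): P = [2, 3, 5] / [4, 6] / [7, 9];  Q = [1, 2, 4] / [3, 5] / [6, 7]
  Insert 1 (step 8): P = [1, 3, 5] / [2, 6] / [4, 9] / [7];  Q = [1, 2, 4] / [3, 5] / [6, 7] / [8]
  Insert 8 (step 9): P = [1, 3, 5, 8] / [2, 6] / [4, 9] / [7];  Q = [1, 2, 4, 9] / [3, 5] / [6, 7] / [8]
Final shape: (4, 2, 2, 1).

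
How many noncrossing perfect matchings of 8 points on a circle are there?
C_4 = 14

These noncrossing handshakes are counted by the Catalan number C_n = (1/(n + 1)) · C(2n, n). For n = 4: C_4 = (1/5) · C(8, 4) = 70/5 = 14.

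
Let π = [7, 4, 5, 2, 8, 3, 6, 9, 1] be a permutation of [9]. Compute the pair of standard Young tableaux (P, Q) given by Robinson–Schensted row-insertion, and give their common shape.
P = [1, 3, 6, 9] / [2, 5, 8] / [4] / [7];  Q = [1, 3, 5, 8] / [2, 6, 7] / [4] / [9];  common shape = (4, 3, 1, 1)

Row-insert the values π_1, π_2, … into P one at a time, bumping the leftmost entry strictly greater than the inserted value down to the next row. The recording tableau Q records, in position (i, j), the step at which that cell was added to P.
  Insert 7 (step 1): P = [7];  Q = [1]
  Insert 4 (step 2): P = [4] / [7];  Q = [1] / [2]
  Insert 5 (step 3): P = [4, 5] / [7];  Q = [1, 3] / [2]
  Insert 2 (step 4): P = [2, 5] / [4] / [7];  Q = [1, 3] / [2] / [4]
  Insert 8 (step 5): P = [2, 5, 8] / [4] / [7];  Q = [1, 3, 5] / [2] / [4]
  Insert 3 (step 6): P = [2, 3, 8] / [4, 5] / [7];  Q = [1, 3, 5] / [2, 6] / [4]
  Insert 6 (step 7): P = [2, 3, 6] / [4, 5, 8] / [7];  Q = [1, 3, 5] / [2, 6, 7] / [4]
  Insert 9 (step 8): P = [2, 3, 6, 9] / [4, 5, 8] / [7];  Q = [1, 3, 5, 8] / [2, 6, 7] / [4]
  Insert 1 (step 9): P = [1, 3, 6, 9] / [2, 5, 8] / [4] / [7];  Q = [1, 3, 5, 8] / [2, 6, 7] / [4] / [9]
Final shape: (4, 3, 1, 1).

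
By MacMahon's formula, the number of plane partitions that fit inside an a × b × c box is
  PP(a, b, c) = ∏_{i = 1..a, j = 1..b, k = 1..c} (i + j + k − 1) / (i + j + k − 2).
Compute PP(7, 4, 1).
PP(7, 4, 1) = 330

Evaluate the triple product over i = 1..7, j = 1..4, k = 1..1. The factors are (2/1) · (3/2) · (4/3) · (5/4) · (3/2) · (4/3) · (5/4) · (6/5) · … (28 factors total). The numerators and denominators telescope so the product is an integer; carrying out the multiplication exactly gives PP(7, 4, 1) = 330.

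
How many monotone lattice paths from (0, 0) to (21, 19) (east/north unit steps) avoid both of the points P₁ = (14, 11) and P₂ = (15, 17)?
Number of paths = 87632453640

Inclusion–exclusion. Total paths: C(40, 21) = 131282408400. Through P₁: C(25, 14)·C(15, 7) = 28683369000. Through P₂: C(32, 15)·C(8, 6) = 15840236160. Since P₁ is strictly southwest of P₂, a monotone path through both must visit P₁ then P₂; paths through both = C(25, 14)·C(7, 1)·C(8, 6) = 873650400. Avoid both = 131282408400 − 28683369000 − 15840236160 + 873650400 = 87632453640.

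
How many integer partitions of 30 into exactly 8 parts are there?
p(30, 8 parts) = 638

Partitions of n into exactly k parts are in bijection with partitions of n − k into at most k parts (subtract 1 from each part). So p(30, exactly 8) = p(22, parts ≤ 8). Computing via the recurrence p(m, j) = p(m, j−1) + p(m−j, j) gives 638.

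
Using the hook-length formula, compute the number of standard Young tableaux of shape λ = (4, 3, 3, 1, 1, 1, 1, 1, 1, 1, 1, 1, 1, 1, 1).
# SYT of shape (4, 3, 3, 1, 1, 1, 1, 1, 1, 1, 1, 1, 1, 1, 1) = 2263261

Hook-length formula: f^λ = n! / Π hook(c), product over all cells c of the Young diagram. For λ = (4, 3, 3, 1, 1, 1, 1, 1, 1, 1, 1, 1, 1, 1, 1), n = 22 boxes. Hook lengths by row (left-to-right, top-to-bottom): [18, 5, 4, 1]; [16, 3, 2]; [15, 2, 1]; [12]; [11]; [10]; [9]; [8]; [7]; [6]; [5]; [4]; [3]; [2]; [1]. Product of hooks = 496628858880000. So f^λ = 22! / 496628858880000 = 1124000727777607680000 / 496628858880000 = 2263261.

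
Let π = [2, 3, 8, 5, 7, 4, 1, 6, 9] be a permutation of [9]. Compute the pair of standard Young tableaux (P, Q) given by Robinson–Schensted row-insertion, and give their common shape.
P = [1, 3, 4, 6, 9] / [2, 7] / [5] / [8];  Q = [1, 2, 3, 5, 9] / [4, 8] / [6] / [7];  common shape = (5, 2, 1, 1)

Row-insert the values π_1, π_2, … into P one at a time, bumping the leftmost entry strictly greater than the inserted value down to the next row. The recording tableau Q records, in position (i, j), the step at which that cell was added to P.
  Insert 2 (step 1): P = [2];  Q = [1]
  Insert 3 (step 2): P = [2, 3];  Q = [1, 2]
  Insert 8 (step 3): P = [2, 3, 8];  Q = [1, 2, 3]
  Insert 5 (step 4): P = [2, 3, 5] / [8];  Q = [1, 2, 3] / [4]
  Insert 7 (step 5): P = [2, 3, 5, 7] / [8];  Q = [1, 2, 3, 5] / [4]
  Insert 4 (step 6): P = [2, 3, 4, 7] / [5] / [8];  Q = [1, 2, 3, 5] / [4] / [6]
  Insert 1 (step 7): P = [1, 3, 4, 7] / [2] / [5] / [8];  Q = [1, 2, 3, 5] / [4] / [6] / [7]
  Insert 6 (step 8): P = [1, 3, 4, 6] / [2, 7] / [5] / [8];  Q = [1, 2, 3, 5] / [4, 8] / [6] / [7]
  Insert 9 (step 9): P = [1, 3, 4, 6, 9] / [2, 7] / [5] / [8];  Q = [1, 2, 3, 5, 9] / [4, 8] / [6] / [7]
Final shape: (5, 2, 1, 1).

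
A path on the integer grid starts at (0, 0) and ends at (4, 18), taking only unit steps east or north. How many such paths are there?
Number of paths = 7315

A monotone lattice path from (0, 0) to (4, 18) consists of 4 east steps and 18 north steps in some order, so it is determined by which 4 of the 22 steps are east. The count is C(22, 4) = 7315.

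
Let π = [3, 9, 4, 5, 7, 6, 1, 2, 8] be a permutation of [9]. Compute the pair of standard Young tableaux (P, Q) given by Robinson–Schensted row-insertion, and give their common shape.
P = [1, 2, 5, 6, 8] / [3, 4] / [7] / [9];  Q = [1, 2, 4, 5, 9] / [3, 8] / [6] / [7];  common shape = (5, 2, 1, 1)

Row-insert the values π_1, π_2, … into P one at a time, bumping the leftmost entry strictly greater than the inserted value down to the next row. The recording tableau Q records, in position (i, j), the step at which that cell was added to P.
  Insert 3 (step 1): P = [3];  Q = [1]
  Insert 9 (step 2): P = [3, 9];  Q = [1, 2]
  Insert 4 (step 3): P = [3, 4] / [9];  Q = [1, 2] / [3]
  Insert 5 (step 4): P = [3, 4, 5] / [9];  Q = [1, 2, 4] / [3]
  Insert 7 (step 5): P = [3, 4, 5, 7] / [9];  Q = [1, 2, 4, 5] / [3]
  Insert 6 (step 6): P = [3, 4, 5, 6] / [7] / [9];  Q = [1, 2, 4, 5] / [3] / [6]
  Insert 1 (step 7): P = [1, 4, 5, 6] / [3] / [7] / [9];  Q = [1, 2, 4, 5] / [3] / [6] / [7]
  Insert 2 (step 8): P = [1, 2, 5, 6] / [3, 4] / [7] / [9];  Q = [1, 2, 4, 5] / [3, 8] / [6] / [7]
  Insert 8 (step 9): P = [1, 2, 5, 6, 8] / [3, 4] / [7] / [9];  Q = [1, 2, 4, 5, 9] / [3, 8] / [6] / [7]
Final shape: (5, 2, 1, 1).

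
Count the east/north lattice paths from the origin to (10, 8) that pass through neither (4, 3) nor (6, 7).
Number of paths = 21633

Inclusion–exclusion. Total paths: C(18, 10) = 43758. Through P₁: C(7, 4)·C(11, 6) = 16170. Through P₂: C(13, 6)·C(5, 4) = 8580. Since P₁ is strictly southwest of P₂, a monotone path through both must visit P₁ then P₂; paths through both = C(7, 4)·C(6, 2)·C(5, 4) = 2625. Avoid both = 43758 − 16170 − 8580 + 2625 = 21633.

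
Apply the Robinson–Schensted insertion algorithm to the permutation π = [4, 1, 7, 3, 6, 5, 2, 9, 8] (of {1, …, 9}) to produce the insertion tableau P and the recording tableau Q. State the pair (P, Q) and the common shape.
P = [1, 2, 5, 8] / [3, 6, 9] / [4] / [7];  Q = [1, 3, 5, 8] / [2, 4, 9] / [6] / [7];  common shape = (4, 3, 1, 1)

Row-insert the values π_1, π_2, … into P one at a time, bumping the leftmost entry strictly greater than the inserted value down to the next row. The recording tableau Q records, in position (i, j), the step at which that cell was added to P.
  Insert 4 (step 1): P = [4];  Q = [1]
  Insert 1 (step 2): P = [1] / [4];  Q = [1] / [2]
  Insert 7 (step 3): P = [1, 7] / [4];  Q = [1, 3] / [2]
  Insert 3 (step 4): P = [1, 3] / [4, 7];  Q = [1, 3] / [2, 4]
  Insert 6 (step 5): P = [1, 3, 6] / [4, 7];  Q = [1, 3, 5] / [2, 4]
  Insert 5 (step 6): P = [1, 3, 5] / [4, 6] / [7];  Q = [1, 3, 5] / [2, 4] / [6]
  Insert 2 (step 7): P = [1, 2, 5] / [3, 6] / [4] / [7];  Q = [1, 3, 5] / [2, 4] / [6] / [7]
  Insert 9 (step 8): P = [1, 2, 5, 9] / [3, 6] / [4] / [7];  Q = [1, 3, 5, 8] / [2, 4] / [6] / [7]
  Insert 8 (step 9): P = [1, 2, 5, 8] / [3, 6, 9] / [4] / [7];  Q = [1, 3, 5, 8] / [2, 4, 9] / [6] / [7]
Final shape: (4, 3, 1, 1).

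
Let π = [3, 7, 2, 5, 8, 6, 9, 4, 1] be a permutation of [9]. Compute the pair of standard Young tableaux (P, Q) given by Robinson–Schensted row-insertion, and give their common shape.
P = [1, 4, 6, 9] / [2, 5, 8] / [3] / [7];  Q = [1, 2, 5, 7] / [3, 4, 6] / [8] / [9];  common shape = (4, 3, 1, 1)

Row-insert the values π_1, π_2, … into P one at a time, bumping the leftmost entry strictly greater than the inserted value down to the next row. The recording tableau Q records, in position (i, j), the step at which that cell was added to P.
  Insert 3 (step 1): P = [3];  Q = [1]
  Insert 7 (step 2): P = [3, 7];  Q = [1, 2]
  Insert 2 (step 3): P = [2, 7] / [3];  Q = [1, 2] / [3]
  Insert 5 (step 4): P = [2, 5] / [3, 7];  Q = [1, 2] / [3, 4]
  Insert 8 (step 5): P = [2, 5, 8] / [3, 7];  Q = [1, 2, 5] / [3, 4]
  Insert 6 (step 6): P = [2, 5, 6] / [3, 7, 8];  Q = [1, 2, 5] / [3, 4, 6]
  Insert 9 (step 7): P = [2, 5, 6, 9] / [3, 7, 8];  Q = [1, 2, 5, 7] / [3, 4, 6]
  Insert 4 (step 8): P = [2, 4, 6, 9] / [3, 5, 8] / [7];  Q = [1, 2, 5, 7] / [3, 4, 6] / [8]
  Insert 1 (step 9): P = [1, 4, 6, 9] / [2, 5, 8] / [3] / [7];  Q = [1, 2, 5, 7] / [3, 4, 6] / [8] / [9]
Final shape: (4, 3, 1, 1).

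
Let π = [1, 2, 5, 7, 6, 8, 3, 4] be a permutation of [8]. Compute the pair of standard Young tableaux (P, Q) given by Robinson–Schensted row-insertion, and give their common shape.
P = [1, 2, 3, 4, 8] / [5, 6] / [7];  Q = [1, 2, 3, 4, 6] / [5, 8] / [7];  common shape = (5, 2, 1)

Row-insert the values π_1, π_2, … into P one at a time, bumping the leftmost entry strictly greater than the inserted value down to the next row. The recording tableau Q records, in position (i, j), the step at which that cell was added to P.
  Insert 1 (step 1): P = [1];  Q = [1]
  Insert 2 (step 2): P = [1, 2];  Q = [1, 2]
  Insert 5 (step 3): P = [1, 2, 5];  Q = [1, 2, 3]
  Insert 7 (step 4): P = [1, 2, 5, 7];  Q = [1, 2, 3, 4]
  Insert 6 (step 5): P = [1, 2, 5, 6] / [7];  Q = [1, 2, 3, 4] / [5]
  Insert 8 (step 6): P = [1, 2, 5, 6, 8] / [7];  Q = [1, 2, 3, 4, 6] / [5]
  Insert 3 (step 7): P = [1, 2, 3, 6, 8] / [5] / [7];  Q = [1, 2, 3, 4, 6] / [5] / [7]
  Insert 4 (step 8): P = [1, 2, 3, 4, 8] / [5, 6] / [7];  Q = [1, 2, 3, 4, 6] / [5, 8] / [7]
Final shape: (5, 2, 1).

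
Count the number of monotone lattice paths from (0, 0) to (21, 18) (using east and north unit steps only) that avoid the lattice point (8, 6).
Number of paths = 46742643090

Total paths from (0, 0) to (21, 18): C(39, 21) = 62359143990. Paths through (8, 6): (paths (0, 0) → (8, 6)) × (paths (8, 6) → (21, 18)) = C(14, 8) · C(25, 13) = 3003 · 5200300 = 15616500900. Avoidance count = 62359143990 − 15616500900 = 46742643090.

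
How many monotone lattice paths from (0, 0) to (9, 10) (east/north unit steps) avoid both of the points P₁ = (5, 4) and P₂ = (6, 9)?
Number of paths = 48922

Inclusion–exclusion. Total paths: C(19, 9) = 92378. Through P₁: C(9, 5)·C(10, 4) = 26460. Through P₂: C(15, 6)·C(4, 3) = 20020. Since P₁ is strictly southwest of P₂, a monotone path through both must visit P₁ then P₂; paths through both = C(9, 5)·C(6, 1)·C(4, 3) = 3024. Avoid both = 92378 − 26460 − 20020 + 3024 = 48922.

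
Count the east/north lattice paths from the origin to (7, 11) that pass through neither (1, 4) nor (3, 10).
Number of paths = 22514

Inclusion–exclusion. Total paths: C(18, 7) = 31824. Through P₁: C(5, 1)·C(13, 6) = 8580. Through P₂: C(13, 3)·C(5, 4) = 1430. Since P₁ is strictly southwest of P₂, a monotone path through both must visit P₁ then P₂; paths through both = C(5, 1)·C(8, 2)·C(5, 4) = 700. Avoid both = 31824 − 8580 − 1430 + 700 = 22514.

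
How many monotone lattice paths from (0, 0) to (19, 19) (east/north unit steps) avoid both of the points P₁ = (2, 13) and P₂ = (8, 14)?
Number of paths = 33941119485

Inclusion–exclusion. Total paths: C(38, 19) = 35345263800. Through P₁: C(15, 2)·C(23, 17) = 10599435. Through P₂: C(22, 8)·C(16, 11) = 1396755360. Since P₁ is strictly southwest of P₂, a monotone path through both must visit P₁ then P₂; paths through both = C(15, 2)·C(7, 6)·C(16, 11) = 3210480. Avoid both = 35345263800 − 10599435 − 1396755360 + 3210480 = 33941119485.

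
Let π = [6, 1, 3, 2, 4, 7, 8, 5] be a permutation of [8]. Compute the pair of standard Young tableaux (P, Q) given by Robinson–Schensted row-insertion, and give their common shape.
P = [1, 2, 4, 5, 8] / [3, 7] / [6];  Q = [1, 3, 5, 6, 7] / [2, 8] / [4];  common shape = (5, 2, 1)

Row-insert the values π_1, π_2, … into P one at a time, bumping the leftmost entry strictly greater than the inserted value down to the next row. The recording tableau Q records, in position (i, j), the step at which that cell was added to P.
  Insert 6 (step 1): P = [6];  Q = [1]
  Insert 1 (step 2): P = [1] / [6];  Q = [1] / [2]
  Insert 3 (step 3): P = [1, 3] / [6];  Q = [1, 3] / [2]
  Insert 2 (step 4): P = [1, 2] / [3] / [6];  Q = [1, 3] / [2] / [4]
  Insert 4 (step 5): P = [1, 2, 4] / [3] / [6];  Q = [1, 3, 5] / [2] / [4]
  Insert 7 (step 6): P = [1, 2, 4, 7] / [3] / [6];  Q = [1, 3, 5, 6] / [2] / [4]
  Insert 8 (step 7): P = [1, 2, 4, 7, 8] / [3] / [6];  Q = [1, 3, 5, 6, 7] / [2] / [4]
  Insert 5 (step 8): P = [1, 2, 4, 5, 8] / [3, 7] / [6];  Q = [1, 3, 5, 6, 7] / [2, 8] / [4]
Final shape: (5, 2, 1).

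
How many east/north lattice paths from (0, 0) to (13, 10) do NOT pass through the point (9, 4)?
Number of paths = 993916

Total paths from (0, 0) to (13, 10): C(23, 13) = 1144066. Paths through (9, 4): (paths (0, 0) → (9, 4)) × (paths (9, 4) → (13, 10)) = C(13, 9) · C(10, 4) = 715 · 210 = 150150. Avoidance count = 1144066 − 150150 = 993916.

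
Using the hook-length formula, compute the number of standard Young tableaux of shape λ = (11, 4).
# SYT of shape (11, 4) = 910

Hook-length formula: f^λ = n! / Π hook(c), product over all cells c of the Young diagram. For λ = (11, 4), n = 15 boxes. Hook lengths by row (left-to-right, top-to-bottom): [12, 11, 10, 9, 7, 6, 5, 4, 3, 2, 1]; [4, 3, 2, 1]. Product of hooks = 1437004800. So f^λ = 15! / 1437004800 = 1307674368000 / 1437004800 = 910.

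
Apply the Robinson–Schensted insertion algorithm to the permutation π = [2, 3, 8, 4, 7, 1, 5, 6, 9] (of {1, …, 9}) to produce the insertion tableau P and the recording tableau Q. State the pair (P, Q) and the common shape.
P = [1, 3, 4, 5, 6, 9] / [2, 7] / [8];  Q = [1, 2, 3, 5, 8, 9] / [4, 7] / [6];  common shape = (6, 2, 1)

Row-insert the values π_1, π_2, … into P one at a time, bumping the leftmost entry strictly greater than the inserted value down to the next row. The recording tableau Q records, in position (i, j), the step at which that cell was added to P.
  Insert 2 (step 1): P = [2];  Q = [1]
  Insert 3 (step 2): P = [2, 3];  Q = [1, 2]
  Insert 8 (step 3): P = [2, 3, 8];  Q = [1, 2, 3]
  Insert 4 (step 4): P = [2, 3, 4] / [8];  Q = [1, 2, 3] / [4]
  Insert 7 (step 5): P = [2, 3, 4, 7] / [8];  Q = [1, 2, 3, 5] / [4]
  Insert 1 (step 6): P = [1, 3, 4, 7] / [2] / [8];  Q = [1, 2, 3, 5] / [4] / [6]
  Insert 5 (step 7): P = [1, 3, 4, 5] / [2, 7] / [8];  Q = [1, 2, 3, 5] / [4, 7] / [6]
  Insert 6 (step 8): P = [1, 3, 4, 5, 6] / [2, 7] / [8];  Q = [1, 2, 3, 5, 8] / [4, 7] / [6]
  Insert 9 (step 9): P = [1, 3, 4, 5, 6, 9] / [2, 7] / [8];  Q = [1, 2, 3, 5, 8, 9] / [4, 7] / [6]
Final shape: (6, 2, 1).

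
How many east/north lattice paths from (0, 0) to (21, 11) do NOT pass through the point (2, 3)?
Number of paths = 106823730

Total paths from (0, 0) to (21, 11): C(32, 21) = 129024480. Paths through (2, 3): (paths (0, 0) → (2, 3)) × (paths (2, 3) → (21, 11)) = C(5, 2) · C(27, 19) = 10 · 2220075 = 22200750. Avoidance count = 129024480 − 22200750 = 106823730.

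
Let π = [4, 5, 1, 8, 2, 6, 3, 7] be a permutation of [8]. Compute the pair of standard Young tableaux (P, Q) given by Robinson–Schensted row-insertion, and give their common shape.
P = [1, 2, 3, 7] / [4, 5, 6] / [8];  Q = [1, 2, 4, 8] / [3, 5, 6] / [7];  common shape = (4, 3, 1)

Row-insert the values π_1, π_2, … into P one at a time, bumping the leftmost entry strictly greater than the inserted value down to the next row. The recording tableau Q records, in position (i, j), the step at which that cell was added to P.
  Insert 4 (step 1): P = [4];  Q = [1]
  Insert 5 (step 2): P = [4, 5];  Q = [1, 2]
  Insert 1 (step 3): P = [1, 5] / [4];  Q = [1, 2] / [3]
  Insert 8 (step 4): P = [1, 5, 8] / [4];  Q = [1, 2, 4] / [3]
  Insert 2 (step 5): P = [1, 2, 8] / [4, 5];  Q = [1, 2, 4] / [3, 5]
  Insert 6 (step 6): P = [1, 2, 6] / [4, 5, 8];  Q = [1, 2, 4] / [3, 5, 6]
  Insert 3 (step 7): P = [1, 2, 3] / [4, 5, 6] / [8];  Q = [1, 2, 4] / [3, 5, 6] / [7]
  Insert 7 (step 8): P = [1, 2, 3, 7] / [4, 5, 6] / [8];  Q = [1, 2, 4, 8] / [3, 5, 6] / [7]
Final shape: (4, 3, 1).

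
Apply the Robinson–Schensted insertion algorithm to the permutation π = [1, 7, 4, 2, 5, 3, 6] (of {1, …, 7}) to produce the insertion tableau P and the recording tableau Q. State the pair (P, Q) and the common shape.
P = [1, 2, 3, 6] / [4, 5] / [7];  Q = [1, 2, 5, 7] / [3, 6] / [4];  common shape = (4, 2, 1)

Row-insert the values π_1, π_2, … into P one at a time, bumping the leftmost entry strictly greater than the inserted value down to the next row. The recording tableau Q records, in position (i, j), the step at which that cell was added to P.
  Insert 1 (step 1): P = [1];  Q = [1]
  Insert 7 (step 2): P = [1, 7];  Q = [1, 2]
  Insert 4 (step 3): P = [1, 4] / [7];  Q = [1, 2] / [3]
  Insert 2 (step 4): P = [1, 2] / [4] / [7];  Q = [1, 2] / [3] / [4]
  Insert 5 (step 5): P = [1, 2, 5] / [4] / [7];  Q = [1, 2, 5] / [3] / [4]
  Insert 3 (step 6): P = [1, 2, 3] / [4, 5] / [7];  Q = [1, 2, 5] / [3, 6] / [4]
  Insert 6 (step 7): P = [1, 2, 3, 6] / [4, 5] / [7];  Q = [1, 2, 5, 7] / [3, 6] / [4]
Final shape: (4, 2, 1).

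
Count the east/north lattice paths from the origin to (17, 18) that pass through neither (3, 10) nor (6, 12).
Number of paths = 4251760726

Inclusion–exclusion. Total paths: C(35, 17) = 4537567650. Through P₁: C(13, 3)·C(22, 14) = 91454220. Through P₂: C(18, 6)·C(17, 11) = 229748064. Since P₁ is strictly southwest of P₂, a monotone path through both must visit P₁ then P₂; paths through both = C(13, 3)·C(5, 3)·C(17, 11) = 35395360. Avoid both = 4537567650 − 91454220 − 229748064 + 35395360 = 4251760726.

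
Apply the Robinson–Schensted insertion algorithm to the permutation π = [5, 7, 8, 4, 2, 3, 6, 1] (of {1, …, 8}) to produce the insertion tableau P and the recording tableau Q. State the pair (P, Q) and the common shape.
P = [1, 3, 6] / [2, 7, 8] / [4] / [5];  Q = [1, 2, 3] / [4, 6, 7] / [5] / [8];  common shape = (3, 3, 1, 1)

Row-insert the values π_1, π_2, … into P one at a time, bumping the leftmost entry strictly greater than the inserted value down to the next row. The recording tableau Q records, in position (i, j), the step at which that cell was added to P.
  Insert 5 (step 1): P = [5];  Q = [1]
  Insert 7 (step 2): P = [5, 7];  Q = [1, 2]
  Insert 8 (step 3): P = [5, 7, 8];  Q = [1, 2, 3]
  Insert 4 (step 4): P = [4, 7, 8] / [5];  Q = [1, 2, 3] / [4]
  Insert 2 (step 5): P = [2, 7, 8] / [4] / [5];  Q = [1, 2, 3] / [4] / [5]
  Insert 3 (step 6): P = [2, 3, 8] / [4, 7] / [5];  Q = [1, 2, 3] / [4, 6] / [5]
  Insert 6 (step 7): P = [2, 3, 6] / [4, 7, 8] / [5];  Q = [1, 2, 3] / [4, 6, 7] / [5]
  Insert 1 (step 8): P = [1, 3, 6] / [2, 7, 8] / [4] / [5];  Q = [1, 2, 3] / [4, 6, 7] / [5] / [8]
Final shape: (3, 3, 1, 1).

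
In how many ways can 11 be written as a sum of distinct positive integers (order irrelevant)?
q(11) = 12

List partitions of 11 into distinct parts: 11, 10+1, 9+2, 8+3, 8+2+1, 7+4, 7+3+1, 6+5, 6+4+1, 6+3+2, 5+4+2, 5+3+2+1. There are q(11) = 12. (Euler: this equals the number of odd-part partitions of 11.)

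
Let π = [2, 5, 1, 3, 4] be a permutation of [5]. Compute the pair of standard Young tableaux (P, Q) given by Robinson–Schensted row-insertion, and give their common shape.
P = [1, 3, 4] / [2, 5];  Q = [1, 2, 5] / [3, 4];  common shape = (3, 2)

Row-insert the values π_1, π_2, … into P one at a time, bumping the leftmost entry strictly greater than the inserted value down to the next row. The recording tableau Q records, in position (i, j), the step at which that cell was added to P.
  Insert 2 (step 1): P = [2];  Q = [1]
  Insert 5 (step 2): P = [2, 5];  Q = [1, 2]
  Insert 1 (step 3): P = [1, 5] / [2];  Q = [1, 2] / [3]
  Insert 3 (step 4): P = [1, 3] / [2, 5];  Q = [1, 2] / [3, 4]
  Insert 4 (step 5): P = [1, 3, 4] / [2, 5];  Q = [1, 2, 5] / [3, 4]
Final shape: (3, 2).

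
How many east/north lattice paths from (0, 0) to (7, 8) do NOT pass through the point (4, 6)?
Number of paths = 4335

Total paths from (0, 0) to (7, 8): C(15, 7) = 6435. Paths through (4, 6): (paths (0, 0) → (4, 6)) × (paths (4, 6) → (7, 8)) = C(10, 4) · C(5, 3) = 210 · 10 = 2100. Avoidance count = 6435 − 2100 = 4335.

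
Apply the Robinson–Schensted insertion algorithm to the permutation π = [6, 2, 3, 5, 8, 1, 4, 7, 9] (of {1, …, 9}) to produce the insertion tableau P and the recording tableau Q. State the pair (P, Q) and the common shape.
P = [1, 3, 4, 7, 9] / [2, 5, 8] / [6];  Q = [1, 3, 4, 5, 9] / [2, 7, 8] / [6];  common shape = (5, 3, 1)

Row-insert the values π_1, π_2, … into P one at a time, bumping the leftmost entry strictly greater than the inserted value down to the next row. The recording tableau Q records, in position (i, j), the step at which that cell was added to P.
  Insert 6 (step 1): P = [6];  Q = [1]
  Insert 2 (step 2): P = [2] / [6];  Q = [1] / [2]
  Insert 3 (step 3): P = [2, 3] / [6];  Q = [1, 3] / [2]
  Insert 5 (step 4): P = [2, 3, 5] / [6];  Q = [1, 3, 4] / [2]
  Insert 8 (step 5): P = [2, 3, 5, 8] / [6];  Q = [1, 3, 4, 5] / [2]
  Insert 1 (step 6): P = [1, 3, 5, 8] / [2] / [6];  Q = [1, 3, 4, 5] / [2] / [6]
  Insert 4 (step 7): P = [1, 3, 4, 8] / [2, 5] / [6];  Q = [1, 3, 4, 5] / [2, 7] / [6]
  Insert 7 (step 8): P = [1, 3, 4, 7] / [2, 5, 8] / [6];  Q = [1, 3, 4, 5] / [2, 7, 8] / [6]
  Insert 9 (step 9): P = [1, 3, 4, 7, 9] / [2, 5, 8] / [6];  Q = [1, 3, 4, 5, 9] / [2, 7, 8] / [6]
Final shape: (5, 3, 1).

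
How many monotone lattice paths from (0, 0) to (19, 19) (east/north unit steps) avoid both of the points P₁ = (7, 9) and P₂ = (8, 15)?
Number of paths = 27387664150

Inclusion–exclusion. Total paths: C(38, 19) = 35345263800. Through P₁: C(16, 7)·C(22, 12) = 7397630240. Through P₂: C(23, 8)·C(15, 11) = 669278610. Since P₁ is strictly southwest of P₂, a monotone path through both must visit P₁ then P₂; paths through both = C(16, 7)·C(7, 1)·C(15, 11) = 109309200. Avoid both = 35345263800 − 7397630240 − 669278610 + 109309200 = 27387664150.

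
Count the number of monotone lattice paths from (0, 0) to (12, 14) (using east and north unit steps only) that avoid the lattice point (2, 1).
Number of paths = 6225502

Total paths from (0, 0) to (12, 14): C(26, 12) = 9657700. Paths through (2, 1): (paths (0, 0) → (2, 1)) × (paths (2, 1) → (12, 14)) = C(3, 2) · C(23, 10) = 3 · 1144066 = 3432198. Avoidance count = 9657700 − 3432198 = 6225502.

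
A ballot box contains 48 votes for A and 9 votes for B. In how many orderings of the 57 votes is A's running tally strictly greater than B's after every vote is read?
Strict-lead orderings = 6155474325

Total orderings of the 57 votes with 48 for A: C(57, 48) = 8996462475. By the Bertrand ballot formula (Cycle Lemma / reflection principle), the number of orderings in which A is strictly ahead of B throughout is (p − q)/(p + q) · C(p + q, p) = (48 − 9)/(48 + 9) · 8996462475 = 6155474325.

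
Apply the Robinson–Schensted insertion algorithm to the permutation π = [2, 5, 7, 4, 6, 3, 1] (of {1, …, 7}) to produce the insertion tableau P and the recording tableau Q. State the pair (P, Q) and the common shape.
P = [1, 3, 6] / [2, 7] / [4] / [5];  Q = [1, 2, 3] / [4, 5] / [6] / [7];  common shape = (3, 2, 1, 1)

Row-insert the values π_1, π_2, … into P one at a time, bumping the leftmost entry strictly greater than the inserted value down to the next row. The recording tableau Q records, in position (i, j), the step at which that cell was added to P.
  Insert 2 (step 1): P = [2];  Q = [1]
  Insert 5 (step 2): P = [2, 5];  Q = [1, 2]
  Insert 7 (step 3): P = [2, 5, 7];  Q = [1, 2, 3]
  Insert 4 (step 4): P = [2, 4, 7] / [5];  Q = [1, 2, 3] / [4]
  Insert 6 (step 5): P = [2, 4, 6] / [5, 7];  Q = [1, 2, 3] / [4, 5]
  Insert 3 (step 6): P = [2, 3, 6] / [4, 7] / [5];  Q = [1, 2, 3] / [4, 5] / [6]
  Insert 1 (step 7): P = [1, 3, 6] / [2, 7] / [4] / [5];  Q = [1, 2, 3] / [4, 5] / [6] / [7]
Final shape: (3, 2, 1, 1).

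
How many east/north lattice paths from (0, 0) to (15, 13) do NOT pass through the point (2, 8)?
Number of paths = 37056600

Total paths from (0, 0) to (15, 13): C(28, 15) = 37442160. Paths through (2, 8): (paths (0, 0) → (2, 8)) × (paths (2, 8) → (15, 13)) = C(10, 2) · C(18, 13) = 45 · 8568 = 385560. Avoidance count = 37442160 − 385560 = 37056600.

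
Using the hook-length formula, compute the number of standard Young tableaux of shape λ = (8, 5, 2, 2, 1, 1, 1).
# SYT of shape (8, 5, 2, 2, 1, 1, 1) = 106419456

Hook-length formula: f^λ = n! / Π hook(c), product over all cells c of the Young diagram. For λ = (8, 5, 2, 2, 1, 1, 1), n = 20 boxes. Hook lengths by row (left-to-right, top-to-bottom): [14, 10, 7, 6, 5, 3, 2, 1]; [10, 6, 3, 2, 1]; [6, 2]; [5, 1]; [3]; [2]; [1]. Product of hooks = 22861440000. So f^λ = 20! / 22861440000 = 2432902008176640000 / 22861440000 = 106419456.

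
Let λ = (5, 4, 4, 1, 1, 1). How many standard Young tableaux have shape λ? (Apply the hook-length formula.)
# SYT of shape (5, 4, 4, 1, 1, 1) = 360360

Hook-length formula: f^λ = n! / Π hook(c), product over all cells c of the Young diagram. For λ = (5, 4, 4, 1, 1, 1), n = 16 boxes. Hook lengths by row (left-to-right, top-to-bottom): [10, 6, 5, 4, 1]; [8, 4, 3, 2]; [7, 3, 2, 1]; [3]; [2]; [1]. Product of hooks = 58060800. So f^λ = 16! / 58060800 = 20922789888000 / 58060800 = 360360.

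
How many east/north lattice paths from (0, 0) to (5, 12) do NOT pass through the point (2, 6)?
Number of paths = 3836

Total paths from (0, 0) to (5, 12): C(17, 5) = 6188. Paths through (2, 6): (paths (0, 0) → (2, 6)) × (paths (2, 6) → (5, 12)) = C(8, 2) · C(9, 3) = 28 · 84 = 2352. Avoidance count = 6188 − 2352 = 3836.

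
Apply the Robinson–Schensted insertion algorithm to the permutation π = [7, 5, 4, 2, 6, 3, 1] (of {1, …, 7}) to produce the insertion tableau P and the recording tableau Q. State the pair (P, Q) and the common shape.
P = [1, 3] / [2, 6] / [4] / [5] / [7];  Q = [1, 5] / [2, 6] / [3] / [4] / [7];  common shape = (2, 2, 1, 1, 1)

Row-insert the values π_1, π_2, … into P one at a time, bumping the leftmost entry strictly greater than the inserted value down to the next row. The recording tableau Q records, in position (i, j), the step at which that cell was added to P.
  Insert 7 (step 1): P = [7];  Q = [1]
  Insert 5 (step 2): P = [5] / [7];  Q = [1] / [2]
  Insert 4 (step 3): P = [4] / [5] / [7];  Q = [1] / [2] / [3]
  Insert 2 (step 4): P = [2] / [4] / [5] / [7];  Q = [1] / [2] / [3] / [4]
  Insert 6 (step 5): P = [2, 6] / [4] / [5] / [7];  Q = [1, 5] / [2] / [3] / [4]
  Insert 3 (step 6): P = [2, 3] / [4, 6] / [5] / [7];  Q = [1, 5] / [2, 6] / [3] / [4]
  Insert 1 (step 7): P = [1, 3] / [2, 6] / [4] / [5] / [7];  Q = [1, 5] / [2, 6] / [3] / [4] / [7]
Final shape: (2, 2, 1, 1, 1).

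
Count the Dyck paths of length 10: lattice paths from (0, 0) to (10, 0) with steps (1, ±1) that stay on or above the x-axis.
C_5 = 42

These Dyck paths are counted by the Catalan number C_n = (1/(n + 1)) · C(2n, n). For n = 5: C_5 = (1/6) · C(10, 5) = 252/6 = 42.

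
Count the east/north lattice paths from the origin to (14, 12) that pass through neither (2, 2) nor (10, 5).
Number of paths = 5113534

Inclusion–exclusion. Total paths: C(26, 14) = 9657700. Through P₁: C(4, 2)·C(22, 12) = 3879876. Through P₂: C(15, 10)·C(11, 4) = 990990. Since P₁ is strictly southwest of P₂, a monotone path through both must visit P₁ then P₂; paths through both = C(4, 2)·C(11, 8)·C(11, 4) = 326700. Avoid both = 9657700 − 3879876 − 990990 + 326700 = 5113534.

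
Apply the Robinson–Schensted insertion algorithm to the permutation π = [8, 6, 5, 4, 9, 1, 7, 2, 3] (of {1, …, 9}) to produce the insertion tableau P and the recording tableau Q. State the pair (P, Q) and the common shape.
P = [1, 2, 3] / [4, 7] / [5, 9] / [6] / [8];  Q = [1, 5, 9] / [2, 7] / [3, 8] / [4] / [6];  common shape = (3, 2, 2, 1, 1)

Row-insert the values π_1, π_2, … into P one at a time, bumping the leftmost entry strictly greater than the inserted value down to the next row. The recording tableau Q records, in position (i, j), the step at which that cell was added to P.
  Insert 8 (step 1): P = [8];  Q = [1]
  Insert 6 (step 2): P = [6] / [8];  Q = [1] / [2]
  Insert 5 (step 3): P = [5] / [6] / [8];  Q = [1] / [2] / [3]
  Insert 4 (step 4): P = [4] / [5] / [6] / [8];  Q = [1] / [2] / [3] / [4]
  Insert 9 (step 5): P = [4, 9] / [5] / [6] / [8];  Q = [1, 5] / [2] / [3] / [4]
  Insert 1 (step 6): P = [1, 9] / [4] / [5] / [6] / [8];  Q = [1, 5] / [2] / [3] / [4] / [6]
  Insert 7 (step 7): P = [1, 7] / [4, 9] / [5] / [6] / [8];  Q = [1, 5] / [2, 7] / [3] / [4] / [6]
  Insert 2 (step 8): P = [1, 2] / [4, 7] / [5, 9] / [6] / [8];  Q = [1, 5] / [2, 7] / [3, 8] / [4] / [6]
  Insert 3 (step 9): P = [1, 2, 3] / [4, 7] / [5, 9] / [6] / [8];  Q = [1, 5, 9] / [2, 7] / [3, 8] / [4] / [6]
Final shape: (3, 2, 2, 1, 1).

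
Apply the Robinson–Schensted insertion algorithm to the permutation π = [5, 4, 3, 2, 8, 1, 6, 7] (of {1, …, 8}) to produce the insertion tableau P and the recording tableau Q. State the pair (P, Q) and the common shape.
P = [1, 6, 7] / [2, 8] / [3] / [4] / [5];  Q = [1, 5, 8] / [2, 7] / [3] / [4] / [6];  common shape = (3, 2, 1, 1, 1)

Row-insert the values π_1, π_2, … into P one at a time, bumping the leftmost entry strictly greater than the inserted value down to the next row. The recording tableau Q records, in position (i, j), the step at which that cell was added to P.
  Insert 5 (step 1): P = [5];  Q = [1]
  Insert 4 (step 2): P = [4] / [5];  Q = [1] / [2]
  Insert 3 (step 3): P = [3] / [4] / [5];  Q = [1] / [2] / [3]
  Insert 2 (step 4): P = [2] / [3] / [4] / [5];  Q = [1] / [2] / [3] / [4]
  Insert 8 (step 5): P = [2, 8] / [3] / [4] / [5];  Q = [1, 5] / [2] / [3] / [4]
  Insert 1 (step 6): P = [1, 8] / [2] / [3] / [4] / [5];  Q = [1, 5] / [2] / [3] / [4] / [6]
  Insert 6 (step 7): P = [1, 6] / [2, 8] / [3] / [4] / [5];  Q = [1, 5] / [2, 7] / [3] / [4] / [6]
  Insert 7 (step 8): P = [1, 6, 7] / [2, 8] / [3] / [4] / [5];  Q = [1, 5, 8] / [2, 7] / [3] / [4] / [6]
Final shape: (3, 2, 1, 1, 1).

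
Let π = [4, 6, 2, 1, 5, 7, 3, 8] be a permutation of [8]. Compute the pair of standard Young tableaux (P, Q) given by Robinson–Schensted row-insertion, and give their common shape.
P = [1, 3, 7, 8] / [2, 5] / [4, 6];  Q = [1, 2, 6, 8] / [3, 5] / [4, 7];  common shape = (4, 2, 2)

Row-insert the values π_1, π_2, … into P one at a time, bumping the leftmost entry strictly greater than the inserted value down to the next row. The recording tableau Q records, in position (i, j), the step at which that cell was added to P.
  Insert 4 (step 1): P = [4];  Q = [1]
  Insert 6 (step 2): P = [4, 6];  Q = [1, 2]
  Insert 2 (step 3): P = [2, 6] / [4];  Q = [1, 2] / [3]
  Insert 1 (step 4): P = [1, 6] / [2] / [4];  Q = [1, 2] / [3] / [4]
  Insert 5 (step 5): P = [1, 5] / [2, 6] / [4];  Q = [1, 2] / [3, 5] / [4]
  Insert 7 (step 6): P = [1, 5, 7] / [2, 6] / [4];  Q = [1, 2, 6] / [3, 5] / [4]
  Insert 3 (step 7): P = [1, 3, 7] / [2, 5] / [4, 6];  Q = [1, 2, 6] / [3, 5] / [4, 7]
  Insert 8 (step 8): P = [1, 3, 7, 8] / [2, 5] / [4, 6];  Q = [1, 2, 6, 8] / [3, 5] / [4, 7]
Final shape: (4, 2, 2).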